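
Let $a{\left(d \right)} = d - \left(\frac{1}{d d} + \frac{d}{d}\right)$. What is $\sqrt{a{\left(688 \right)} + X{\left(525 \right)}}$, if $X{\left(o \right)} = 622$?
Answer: $\frac{3 \sqrt{68845255}}{688} \approx 36.18$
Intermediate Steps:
$a{\left(d \right)} = -1 + d - \frac{1}{d^{2}}$ ($a{\left(d \right)} = d - \left(\frac{1}{d^{2}} + 1\right) = d - \left(1 + \frac{1}{d^{2}}\right) = -1 + d - \frac{1}{d^{2}}$)
$\sqrt{a{\left(688 \right)} + X{\left(525 \right)}} = \sqrt{\left(-1 + 688 - \frac{1}{473344}\right) + 622} = \sqrt{\frac{325187327}{473344} + 622} = \sqrt{\frac{619607295}{473344}} = \frac{3 \sqrt{68845255}}{688}$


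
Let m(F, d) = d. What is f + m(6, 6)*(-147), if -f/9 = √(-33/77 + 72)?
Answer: -882 - 9*√3507/7 ≈ -958.14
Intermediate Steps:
f = -9*√3507/7 (f = -9*√(-33/77 + 72) = -9*√(-33*1/77 + 72) = -9*√(-3/7 + 72) = -9*√3507/7 ≈ -76.140)
f + m(6, 6)*(-147) = -9*√3507/7 + 6*(-147) = -9*√3507/7 - 882 = -882 - 9*√3507/7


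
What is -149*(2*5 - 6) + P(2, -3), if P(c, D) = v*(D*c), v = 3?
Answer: -614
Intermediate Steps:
P(c, D) = 3*D*c (P(c, D) = 3*(D*c) = 3*D*c)
-149*(2*5 - 6) + P(2, -3) = -149*(2*5 - 6) + 3*(-3)*2 = -149*(10 - 6) - 18 = -149*4 - 18 = -596 - 18 = -614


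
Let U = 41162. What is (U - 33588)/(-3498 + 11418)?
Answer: 3787/3960 ≈ 0.95631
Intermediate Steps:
(U - 33588)/(-3498 + 11418) = (41162 - 33588)/(-3498 + 11418) = 7574/7920 = 7574*(1/7920) = 3787/3960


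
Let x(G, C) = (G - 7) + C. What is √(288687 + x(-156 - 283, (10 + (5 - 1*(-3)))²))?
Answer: √288565 ≈ 537.18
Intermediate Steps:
x(G, C) = -7 + C + G (x(G, C) = (-7 + G) + C = -7 + C + G)
√(288687 + x(-156 - 283, (10 + (5 - 1*(-3)))²)) = √(288687 + (-7 + (10 + (5 - 1*(-3)))² + (-156 - 283))) = √(288687 + (-7 + (10 + (5 + 3))² - 439)) = √(288687 + (-7 + (10 + 8)² - 439)) = √(288687 + (-7 + 18² - 439)) = √(288687 + (-7 + 324 - 439)) = √(288687 - 122) = √288565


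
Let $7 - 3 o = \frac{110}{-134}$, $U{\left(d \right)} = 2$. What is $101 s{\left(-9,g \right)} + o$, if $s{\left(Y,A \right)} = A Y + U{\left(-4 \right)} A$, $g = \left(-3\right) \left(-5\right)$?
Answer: $- \frac{2131081}{201} \approx -10602.0$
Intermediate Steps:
$g = 15$
$o = \frac{524}{201}$ ($o = \frac{7}{3} - \frac{110 \frac{1}{-134}}{3} = \frac{7}{3} - \frac{110 \left(- \frac{1}{134}\right)}{3} = \frac{7}{3} - - \frac{55}{201} = \frac{7}{3} + \frac{55}{201} = \frac{524}{201} \approx 2.607$)
$s{\left(Y,A \right)} = 2 A + A Y$ ($s{\left(Y,A \right)} = A Y + 2 A = 2 A + A Y$)
$101 s{\left(-9,g \right)} + o = 101 \cdot 15 \left(2 - 9\right) + \frac{524}{201} = 101 \cdot 15 \left(-7\right) + \frac{524}{201} = 101 \left(-105\right) + \frac{524}{201} = -10605 + \frac{524}{201} = - \frac{2131081}{201}$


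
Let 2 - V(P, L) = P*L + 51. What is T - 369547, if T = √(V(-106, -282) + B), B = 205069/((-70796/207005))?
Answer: -369547 + 7*I*√16098870029231/35398 ≈ -3.6955e+5 + 793.45*I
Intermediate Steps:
B = -42450308345/70796 (B = 205069/((-70796*1/207005)) = 205069/(-70796/207005) = 205069*(-207005/70796) = -42450308345/70796 ≈ -5.9961e+5)
V(P, L) = -49 - L*P (V(P, L) = 2 - (P*L + 51) = 2 - (L*P + 51) = 2 - (51 + L*P) = 2 + (-51 - L*P) = -49 - L*P)
T = 7*I*√16098870029231/35398 (T = √((-49 - 1*(-282)*(-106)) - 42450308345/70796) = √((-49 - 29892) - 42450308345/70796) = √(-29941 - 42450308345/70796) = √(-44570011381/70796) = 7*I*√16098870029231/35398 ≈ 793.45*I)
T - 369547 = 7*I*√16098870029231/35398 - 369547 = -369547 + 7*I*√16098870029231/35398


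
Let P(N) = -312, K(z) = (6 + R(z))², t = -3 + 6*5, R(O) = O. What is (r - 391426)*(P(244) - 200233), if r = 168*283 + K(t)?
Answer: 68745422185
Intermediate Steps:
t = 27 (t = -3 + 30 = 27)
K(z) = (6 + z)²
r = 48633 (r = 168*283 + (6 + 27)² = 47544 + 33² = 47544 + 1089 = 48633)
(r - 391426)*(P(244) - 200233) = (48633 - 391426)*(-312 - 200233) = -342793*(-200545) = 68745422185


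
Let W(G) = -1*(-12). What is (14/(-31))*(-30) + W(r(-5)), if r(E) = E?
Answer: 792/31 ≈ 25.548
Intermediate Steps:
W(G) = 12
(14/(-31))*(-30) + W(r(-5)) = (14/(-31))*(-30) + 12 = (14*(-1/31))*(-30) + 12 = -14/31*(-30) + 12 = 420/31 + 12 = 792/31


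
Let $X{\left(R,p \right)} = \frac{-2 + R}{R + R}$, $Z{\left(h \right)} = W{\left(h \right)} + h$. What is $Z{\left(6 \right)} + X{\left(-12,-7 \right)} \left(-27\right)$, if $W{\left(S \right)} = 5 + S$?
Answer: $\frac{5}{4} \approx 1.25$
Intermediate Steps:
$Z{\left(h \right)} = 5 + 2 h$ ($Z{\left(h \right)} = \left(5 + h\right) + h = 5 + 2 h$)
$X{\left(R,p \right)} = \frac{-2 + R}{2 R}$
$Z{\left(6 \right)} + X{\left(-12,-7 \right)} \left(-27\right) = \left(5 + 2 \cdot 6\right) + \frac{-2 - 12}{2 \left(-12\right)} \left(-27\right) = \left(5 + 12\right) + \frac{1}{2} \left(- \frac{1}{12}\right) \left(-14\right) \left(-27\right) = 17 + \frac{7}{12} \left(-27\right) = 17 - \frac{63}{4} = \frac{5}{4}$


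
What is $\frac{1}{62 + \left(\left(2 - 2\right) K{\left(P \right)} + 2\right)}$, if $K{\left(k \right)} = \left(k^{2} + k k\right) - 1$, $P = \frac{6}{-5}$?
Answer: $\frac{1}{64} \approx 0.015625$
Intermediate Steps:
$P = - \frac{6}{5}$ ($P = 6 \left(- \frac{1}{5}\right) = - \frac{6}{5} \approx -1.2$)
$K{\left(k \right)} = -1 + 2 k^{2}$ ($K{\left(k \right)} = \left(k^{2} + k^{2}\right) - 1 = 2 k^{2} - 1 = -1 + 2 k^{2}$)
$\frac{1}{62 + \left(\left(2 - 2\right) K{\left(P \right)} + 2\right)} = \frac{1}{62 + \left(\left(2 - 2\right) \left(-1 + 2 \left(- \frac{6}{5}\right)^{2}\right) + 2\right)} = \frac{1}{62 + \left(\left(2 - 2\right) \left(-1 + 2 \cdot \frac{36}{25}\right) + 2\right)} = \frac{1}{62 + \left(0 \left(-1 + \frac{72}{25}\right) + 2\right)} = \frac{1}{62 + \left(0 \cdot \frac{47}{25} + 2\right)} = \frac{1}{62 + \left(0 + 2\right)} = \frac{1}{62 + 2} = \frac{1}{64}$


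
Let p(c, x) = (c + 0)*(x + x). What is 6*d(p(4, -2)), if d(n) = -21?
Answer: -126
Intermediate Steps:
p(c, x) = 2*c*x (p(c, x) = c*(2*x) = 2*c*x)
6*d(p(4, -2)) = 6*(-21) = -126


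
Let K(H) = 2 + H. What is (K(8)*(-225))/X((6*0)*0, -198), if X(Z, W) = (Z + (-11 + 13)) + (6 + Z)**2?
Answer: -1125/19 ≈ -59.211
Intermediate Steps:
X(Z, W) = 2 + Z + (6 + Z)**2 (X(Z, W) = (Z + 2) + (6 + Z)**2 = (2 + Z) + (6 + Z)**2 = 2 + Z + (6 + Z)**2)
(K(8)*(-225))/X((6*0)*0, -198) = ((2 + 8)*(-225))/(2 + (6*0)*0 + (6 + (6*0)*0)**2) = (10*(-225))/(2 + 0*0 + (6 + 0*0)**2) = -2250/(2 + 0 + (6 + 0)**2) = -2250/(2 + 0 + 6**2) = -2250/(2 + 0 + 36) = -2250/38 = -2250*1/38 = -1125/19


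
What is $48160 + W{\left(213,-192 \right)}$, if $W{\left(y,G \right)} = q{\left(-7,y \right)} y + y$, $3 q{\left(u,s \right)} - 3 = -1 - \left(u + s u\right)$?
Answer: $154873$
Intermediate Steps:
$q{\left(u,s \right)} = \frac{2}{3} - \frac{u}{3} - \frac{s u}{3}$ ($q{\left(u,s \right)} = 1 + \frac{-1 - \left(u + s u\right)}{3} = 1 + \frac{-1 - u - s u}{3} = 1 - \left(\frac{1}{3} + \frac{u}{3} + \frac{s u}{3}\right) = \frac{2}{3} - \frac{u}{3} - \frac{s u}{3}$)
$W{\left(y,G \right)} = y + y \left(3 + \frac{7 y}{3}\right)$ ($W{\left(y,G \right)} = \left(\frac{2}{3} - - \frac{7}{3} - \frac{1}{3} y \left(-7\right)\right) y + y = \left(\frac{2}{3} + \frac{7}{3} + \frac{7 y}{3}\right) y + y = \left(3 + \frac{7 y}{3}\right) y + y = y \left(3 + \frac{7 y}{3}\right) + y = y + y \left(3 + \frac{7 y}{3}\right)$)
$48160 + W{\left(213,-192 \right)} = 48160 + \frac{1}{3} \cdot 213 \left(12 + 7 \cdot 213\right) = 48160 + \frac{1}{3} \cdot 213 \left(12 + 1491\right) = 48160 + \frac{1}{3} \cdot 213 \cdot 1503 = 48160 + 106713 = 154873$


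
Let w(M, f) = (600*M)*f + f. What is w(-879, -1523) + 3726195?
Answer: 806954872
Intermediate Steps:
w(M, f) = f + 600*M*f (w(M, f) = 600*M*f + f = f + 600*M*f)
w(-879, -1523) + 3726195 = -1523*(1 + 600*(-879)) + 3726195 = -1523*(1 - 527400) + 3726195 = -1523*(-527399) + 3726195 = 803228677 + 3726195 = 806954872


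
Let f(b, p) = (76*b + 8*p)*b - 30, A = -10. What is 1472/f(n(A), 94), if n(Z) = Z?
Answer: 736/25 ≈ 29.440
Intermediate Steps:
f(b, p) = -30 + b*(8*p + 76*b) (f(b, p) = (8*p + 76*b)*b - 30 = b*(8*p + 76*b) - 30 = -30 + b*(8*p + 76*b))
1472/f(n(A), 94) = 1472/(-30 + 76*(-10)² + 8*(-10)*94) = 1472/(-30 + 76*100 - 7520) = 1472/(-30 + 7600 - 7520) = 1472/50 = 1472*(1/50) = 736/25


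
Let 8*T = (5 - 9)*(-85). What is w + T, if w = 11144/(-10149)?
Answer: 4223/102 ≈ 41.402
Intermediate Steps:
T = 85/2 (T = ((5 - 9)*(-85))/8 = (-4*(-85))/8 = (⅛)*340 = 85/2 ≈ 42.500)
w = -56/51 (w = 11144*(-1/10149) = -56/51 ≈ -1.0980)
w + T = -56/51 + 85/2 = 4223/102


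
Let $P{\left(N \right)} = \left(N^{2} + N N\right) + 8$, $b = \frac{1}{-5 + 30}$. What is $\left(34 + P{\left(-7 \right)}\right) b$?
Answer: $\frac{28}{5} \approx 5.6$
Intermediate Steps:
$b = \frac{1}{25} \approx 0.04$
$P{\left(N \right)} = 8 + 2 N^{2}$ ($P{\left(N \right)} = \left(N^{2} + N^{2}\right) + 8 = 2 N^{2} + 8 = 8 + 2 N^{2}$)
$\left(34 + P{\left(-7 \right)}\right) b = \left(34 + \left(8 + 2 \left(-7\right)^{2}\right)\right) \frac{1}{25} = \left(34 + \left(8 + 2 \cdot 49\right)\right) \frac{1}{25} = \left(34 + \left(8 + 98\right)\right) \frac{1}{25} = \left(34 + 106\right) \frac{1}{25} = 140 \cdot \frac{1}{25} = \frac{28}{5}$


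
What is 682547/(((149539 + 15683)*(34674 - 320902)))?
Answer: -682547/47291162616 ≈ -1.4433e-5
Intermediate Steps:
682547/(((149539 + 15683)*(34674 - 320902))) = 682547/((165222*(-286228))) = 682547/(-47291162616) = 682547*(-1/47291162616) = -682547/47291162616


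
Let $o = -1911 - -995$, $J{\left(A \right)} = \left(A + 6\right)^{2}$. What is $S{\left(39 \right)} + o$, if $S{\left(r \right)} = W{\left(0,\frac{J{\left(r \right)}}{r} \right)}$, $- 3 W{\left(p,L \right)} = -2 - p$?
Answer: $- \frac{2746}{3} \approx -915.33$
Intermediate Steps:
$J{\left(A \right)} = \left(6 + A\right)^{2}$
$o = -916$ ($o = -1911 + 995 = -916$)
$W{\left(p,L \right)} = \frac{2}{3} + \frac{p}{3}$ ($W{\left(p,L \right)} = - \frac{-2 - p}{3} = \frac{2}{3} + \frac{p}{3}$)
$S{\left(r \right)} = \frac{2}{3}$ ($S{\left(r \right)} = \frac{2}{3} + \frac{1}{3} \cdot 0 = \frac{2}{3} + 0 = \frac{2}{3}$)
$S{\left(39 \right)} + o = \frac{2}{3} - 916 = - \frac{2746}{3}$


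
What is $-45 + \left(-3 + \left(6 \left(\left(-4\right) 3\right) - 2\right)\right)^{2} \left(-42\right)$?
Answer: $-249063$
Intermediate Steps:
$-45 + \left(-3 + \left(6 \left(\left(-4\right) 3\right) - 2\right)\right)^{2} \left(-42\right) = -45 + \left(-3 + \left(6 \left(-12\right) - 2\right)\right)^{2} \left(-42\right) = -45 + \left(-3 - 74\right)^{2} \left(-42\right) = -45 + \left(-77\right)^{2} \left(-42\right) = -45 + 5929 \left(-42\right) = -45 - 249018 = -249063$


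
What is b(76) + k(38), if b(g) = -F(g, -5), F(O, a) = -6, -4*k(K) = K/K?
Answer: 23/4 ≈ 5.7500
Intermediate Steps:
k(K) = -¼ (k(K) = -K/(4*K) = -¼*1 = -¼)
b(g) = 6 (b(g) = -1*(-6) = 6)
b(76) + k(38) = 6 - ¼ = 23/4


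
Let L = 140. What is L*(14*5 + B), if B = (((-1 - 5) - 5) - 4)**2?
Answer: 41300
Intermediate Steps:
B = 225 (B = ((-6 - 5) - 4)**2 = (-11 - 4)**2 = (-15)**2 = 225)
L*(14*5 + B) = 140*(14*5 + 225) = 140*(70 + 225) = 140*295 = 41300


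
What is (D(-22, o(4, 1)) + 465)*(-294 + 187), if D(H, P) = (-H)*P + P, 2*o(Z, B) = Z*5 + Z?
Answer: -79287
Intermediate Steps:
o(Z, B) = 3*Z (o(Z, B) = (Z*5 + Z)/2 = (5*Z + Z)/2 = (6*Z)/2 = 3*Z)
D(H, P) = P - H*P (D(H, P) = -H*P + P = P - H*P)
(D(-22, o(4, 1)) + 465)*(-294 + 187) = ((3*4)*(1 - 1*(-22)) + 465)*(-294 + 187) = (12*(1 + 22) + 465)*(-107) = (12*23 + 465)*(-107) = (276 + 465)*(-107) = 741*(-107) = -79287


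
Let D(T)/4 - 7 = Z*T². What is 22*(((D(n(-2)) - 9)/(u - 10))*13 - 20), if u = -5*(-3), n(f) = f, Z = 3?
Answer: 16962/5 ≈ 3392.4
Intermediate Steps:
D(T) = 28 + 12*T² (D(T) = 28 + 4*(3*T²) = 28 + 12*T²)
u = 15
22*(((D(n(-2)) - 9)/(u - 10))*13 - 20) = 22*((((28 + 12*(-2)²) - 9)/(15 - 10))*13 - 20) = 22*((((28 + 12*4) - 9)/5)*13 - 20) = 22*((((28 + 48) - 9)*(⅕))*13 - 20) = 22*(((76 - 9)*(⅕))*13 - 20) = 22*((67*(⅕))*13 - 20) = 22*((67/5)*13 - 20) = 22*(871/5 - 20) = 22*(771/5) = 16962/5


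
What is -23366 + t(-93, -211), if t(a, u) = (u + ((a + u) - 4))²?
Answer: 245995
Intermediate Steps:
t(a, u) = (-4 + a + 2*u)² (t(a, u) = (u + (-4 + a + u))² = (-4 + a + 2*u)²)
-23366 + t(-93, -211) = -23366 + (-4 - 93 + 2*(-211))² = -23366 + (-4 - 93 - 422)² = -23366 + (-519)² = -23366 + 269361 = 245995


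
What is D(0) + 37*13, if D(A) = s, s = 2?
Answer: 483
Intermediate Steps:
D(A) = 2
D(0) + 37*13 = 2 + 37*13 = 2 + 481 = 483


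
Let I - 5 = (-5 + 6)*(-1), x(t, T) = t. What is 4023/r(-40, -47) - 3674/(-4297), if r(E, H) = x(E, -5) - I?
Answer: -17125175/189068 ≈ -90.577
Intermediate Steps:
I = 4 (I = 5 + (-5 + 6)*(-1) = 5 + 1*(-1) = 5 - 1 = 4)
r(E, H) = -4 + E (r(E, H) = E - 1*4 = E - 4 = -4 + E)
4023/r(-40, -47) - 3674/(-4297) = 4023/(-4 - 40) - 3674/(-4297) = 4023/(-44) - 3674*(-1/4297) = 4023*(-1/44) + 3674/4297 = -4023/44 + 3674/4297 = -17125175/189068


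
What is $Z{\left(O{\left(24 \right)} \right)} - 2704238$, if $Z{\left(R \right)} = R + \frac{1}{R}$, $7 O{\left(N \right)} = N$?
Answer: $- \frac{454311359}{168} \approx -2.7042 \cdot 10^{6}$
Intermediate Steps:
$O{\left(N \right)} = \frac{N}{7}$
$Z{\left(O{\left(24 \right)} \right)} - 2704238 = \left(\frac{1}{7} \cdot 24 + \frac{1}{\frac{1}{7} \cdot 24}\right) - 2704238 = \left(\frac{24}{7} + \frac{1}{\frac{24}{7}}\right) - 2704238 = \left(\frac{24}{7} + \frac{7}{24}\right) - 2704238 = \frac{625}{168} - 2704238 = - \frac{454311359}{168}$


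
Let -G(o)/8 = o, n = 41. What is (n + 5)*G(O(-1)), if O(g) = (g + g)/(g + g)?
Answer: -368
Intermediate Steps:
O(g) = 1 (O(g) = (2*g)/((2*g)) = (2*g)*(1/(2*g)) = 1)
G(o) = -8*o
(n + 5)*G(O(-1)) = (41 + 5)*(-8*1) = 46*(-8) = -368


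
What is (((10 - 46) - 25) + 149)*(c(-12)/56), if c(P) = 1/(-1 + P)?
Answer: -11/91 ≈ -0.12088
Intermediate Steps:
(((10 - 46) - 25) + 149)*(c(-12)/56) = (((10 - 46) - 25) + 149)*(1/(-1 - 12*56)) = ((-36 - 25) + 149)*((1/56)/(-13)) = (-61 + 149)*(-1/13*1/56) = 88*(-1/728) = -11/91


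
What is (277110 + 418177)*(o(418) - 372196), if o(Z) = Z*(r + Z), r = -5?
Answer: -138752864294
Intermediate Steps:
o(Z) = Z*(-5 + Z)
(277110 + 418177)*(o(418) - 372196) = (277110 + 418177)*(418*(-5 + 418) - 372196) = 695287*(418*413 - 372196) = 695287*(172634 - 372196) = 695287*(-199562) = -138752864294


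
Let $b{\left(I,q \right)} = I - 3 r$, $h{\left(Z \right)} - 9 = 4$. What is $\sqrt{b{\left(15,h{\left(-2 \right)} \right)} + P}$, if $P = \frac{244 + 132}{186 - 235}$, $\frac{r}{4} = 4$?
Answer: $\frac{i \sqrt{1993}}{7} \approx 6.3776 i$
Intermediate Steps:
$r = 16$ ($r = 4 \cdot 4 = 16$)
$h{\left(Z \right)} = 13$ ($h{\left(Z \right)} = 9 + 4 = 13$)
$b{\left(I,q \right)} = -48 + I$ ($b{\left(I,q \right)} = I - 48 = -48 + I$)
$P = - \frac{376}{49}$ ($P = \frac{376}{-49} = 376 \left(- \frac{1}{49}\right) = - \frac{376}{49} \approx -7.6735$)
$\sqrt{b{\left(15,h{\left(-2 \right)} \right)} + P} = \sqrt{\left(-48 + 15\right) - \frac{376}{49}} = \sqrt{-33 - \frac{376}{49}} = \sqrt{- \frac{1993}{49}} = \frac{i \sqrt{1993}}{7}$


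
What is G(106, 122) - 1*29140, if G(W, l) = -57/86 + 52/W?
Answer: -132820905/4558 ≈ -29140.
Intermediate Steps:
G(W, l) = -57/86 + 52/W (G(W, l) = -57*1/86 + 52/W = -57/86 + 52/W)
G(106, 122) - 1*29140 = (-57/86 + 52/106) - 1*29140 = (-57/86 + 52*(1/106)) - 29140 = (-57/86 + 26/53) - 29140 = -785/4558 - 29140 = -132820905/4558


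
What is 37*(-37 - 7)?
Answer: -1628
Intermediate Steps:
37*(-37 - 7) = 37*(-44) = -1628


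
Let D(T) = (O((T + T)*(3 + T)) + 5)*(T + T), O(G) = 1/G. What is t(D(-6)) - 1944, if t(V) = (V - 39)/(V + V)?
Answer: -351715/181 ≈ -1943.2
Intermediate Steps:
D(T) = 2*T*(5 + 1/(2*T*(3 + T))) (D(T) = (1/((T + T)*(3 + T)) + 5)*(T + T) = (1/((2*T)*(3 + T)) + 5)*(2*T) = (1/(2*T*(3 + T)) + 5)*(2*T) = (5 + 1/(2*T*(3 + T)))*(2*T) = 2*T*(5 + 1/(2*T*(3 + T))))
t(V) = (-39 + V)/(2*V) (t(V) = (-39 + V)/((2*V)) = (-39 + V)*(1/(2*V)) = (-39 + V)/(2*V))
t(D(-6)) - 1944 = (-39 + (1 + 10*(-6)*(3 - 6))/(3 - 6))/(2*(((1 + 10*(-6)*(3 - 6))/(3 - 6)))) - 1944 = (-39 + (1 + 10*(-6)*(-3))/(-3))/(2*(((1 + 10*(-6)*(-3))/(-3)))) - 1944 = (-39 - (1 + 180)/3)/(2*((-(1 + 180)/3))) - 1944 = (-39 - ⅓*181)/(2*((-⅓*181))) - 1944 = (-39 - 181/3)/(2*(-181/3)) - 1944 = (½)*(-3/181)*(-298/3) - 1944 = 149/181 - 1944 = -351715/181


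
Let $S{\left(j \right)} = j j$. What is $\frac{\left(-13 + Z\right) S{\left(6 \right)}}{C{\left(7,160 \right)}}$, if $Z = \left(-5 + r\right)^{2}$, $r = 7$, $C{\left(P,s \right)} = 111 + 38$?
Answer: $- \frac{324}{149} \approx -2.1745$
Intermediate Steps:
$C{\left(P,s \right)} = 149$
$S{\left(j \right)} = j^{2}$
$Z = 4$ ($Z = \left(-5 + 7\right)^{2} = 2^{2} = 4$)
$\frac{\left(-13 + Z\right) S{\left(6 \right)}}{C{\left(7,160 \right)}} = \frac{\left(-13 + 4\right) 6^{2}}{149} = \left(-9\right) 36 \cdot \frac{1}{149} = \left(-324\right) \frac{1}{149} = - \frac{324}{149}$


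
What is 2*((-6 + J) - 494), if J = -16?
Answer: -1032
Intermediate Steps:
2*((-6 + J) - 494) = 2*((-6 - 16) - 494) = 2*(-22 - 494) = 2*(-516) = -1032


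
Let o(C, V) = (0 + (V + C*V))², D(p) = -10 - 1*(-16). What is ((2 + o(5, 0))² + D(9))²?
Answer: 100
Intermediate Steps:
D(p) = 6 (D(p) = -10 + 16 = 6)
o(C, V) = (V + C*V)²
((2 + o(5, 0))² + D(9))² = ((2 + 0²*(1 + 5)²)² + 6)² = ((2 + 0*6²)² + 6)² = ((2 + 0*36)² + 6)² = ((2 + 0)² + 6)² = (2² + 6)² = (4 + 6)² = 10² = 100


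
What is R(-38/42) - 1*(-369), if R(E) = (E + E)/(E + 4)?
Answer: 23947/65 ≈ 368.42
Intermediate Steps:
R(E) = 2*E/(4 + E) (R(E) = (2*E)/(4 + E) = 2*E/(4 + E))
R(-38/42) - 1*(-369) = 2*(-38/42)/(4 - 38/42) - 1*(-369) = 2*(-38*1/42)/(4 - 38*1/42) + 369 = 2*(-19/21)/(4 - 19/21) + 369 = 2*(-19/21)/(65/21) + 369 = 2*(-19/21)*(21/65) + 369 = -38/65 + 369 = 23947/65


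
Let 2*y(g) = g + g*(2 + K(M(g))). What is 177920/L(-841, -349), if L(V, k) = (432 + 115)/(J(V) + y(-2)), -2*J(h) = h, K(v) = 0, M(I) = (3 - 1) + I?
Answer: 74281600/547 ≈ 1.3580e+5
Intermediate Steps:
M(I) = 2 + I
y(g) = 3*g/2 (y(g) = (g + g*(2 + 0))/2 = (g + g*2)/2 = (g + 2*g)/2 = (3*g)/2 = 3*g/2)
J(h) = -h/2
L(V, k) = 547/(-3 - V/2) (L(V, k) = (432 + 115)/(-V/2 + (3/2)*(-2)) = 547/(-V/2 - 3) = 547/(-3 - V/2))
177920/L(-841, -349) = 177920/((-1094/(6 - 841))) = 177920/((-1094/(-835))) = 177920/((-1094*(-1/835))) = 177920/(1094/835) = 177920*(835/1094) = 74281600/547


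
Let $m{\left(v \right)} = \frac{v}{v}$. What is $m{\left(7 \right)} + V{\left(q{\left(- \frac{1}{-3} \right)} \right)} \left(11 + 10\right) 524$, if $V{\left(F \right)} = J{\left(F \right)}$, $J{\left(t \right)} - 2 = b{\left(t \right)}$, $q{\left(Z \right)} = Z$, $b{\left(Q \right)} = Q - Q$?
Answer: $22009$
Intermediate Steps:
$b{\left(Q \right)} = 0$
$m{\left(v \right)} = 1$
$J{\left(t \right)} = 2$ ($J{\left(t \right)} = 2 + 0 = 2$)
$V{\left(F \right)} = 2$
$m{\left(7 \right)} + V{\left(q{\left(- \frac{1}{-3} \right)} \right)} \left(11 + 10\right) 524 = 1 + 2 \left(11 + 10\right) 524 = 1 + 2 \cdot 21 \cdot 524 = 1 + 42 \cdot 524 = 1 + 22008 = 22009$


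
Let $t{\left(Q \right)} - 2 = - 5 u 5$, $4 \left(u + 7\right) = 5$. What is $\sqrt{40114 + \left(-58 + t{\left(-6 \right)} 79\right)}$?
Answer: $\frac{\sqrt{206281}}{2} \approx 227.09$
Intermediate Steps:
$u = - \frac{23}{4}$ ($u = -7 + \frac{1}{4} \cdot 5 = -7 + \frac{5}{4} = - \frac{23}{4} \approx -5.75$)
$t{\left(Q \right)} = \frac{583}{4}$ ($t{\left(Q \right)} = 2 + \left(-5\right) \left(- \frac{23}{4}\right) 5 = 2 + \frac{115}{4} \cdot 5 = 2 + \frac{575}{4} = \frac{583}{4}$)
$\sqrt{40114 + \left(-58 + t{\left(-6 \right)} 79\right)} = \sqrt{40114 + \left(-58 + \frac{583}{4} \cdot 79\right)} = \sqrt{40114 + \left(-58 + \frac{46057}{4}\right)} = \sqrt{40114 + \frac{45825}{4}} = \sqrt{\frac{206281}{4}} = \frac{\sqrt{206281}}{2}$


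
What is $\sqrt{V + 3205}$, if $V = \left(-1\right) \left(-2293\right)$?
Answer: $\sqrt{5498} \approx 74.148$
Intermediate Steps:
$V = 2293$
$\sqrt{V + 3205} = \sqrt{2293 + 3205} = \sqrt{5498}$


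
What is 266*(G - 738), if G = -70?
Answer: -214928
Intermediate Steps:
266*(G - 738) = 266*(-70 - 738) = 266*(-808) = -214928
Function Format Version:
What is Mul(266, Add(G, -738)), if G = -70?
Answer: -214928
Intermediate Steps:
Mul(266, Add(G, -738)) = Mul(266, Add(-70, -738)) = Mul(266, -808) = -214928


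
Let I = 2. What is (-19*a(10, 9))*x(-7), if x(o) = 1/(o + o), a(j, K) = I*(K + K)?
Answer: 342/7 ≈ 48.857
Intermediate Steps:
a(j, K) = 4*K (a(j, K) = 2*(K + K) = 2*(2*K) = 4*K)
x(o) = 1/(2*o)
(-19*a(10, 9))*x(-7) = (-76*9)*((½)/(-7)) = (-19*36)*((½)*(-⅐)) = -684*(-1/14) = 342/7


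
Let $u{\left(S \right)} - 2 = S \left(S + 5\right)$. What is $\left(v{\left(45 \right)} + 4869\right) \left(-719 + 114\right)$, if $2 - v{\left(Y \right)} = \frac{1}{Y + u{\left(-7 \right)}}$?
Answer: $- \frac{179763650}{61} \approx -2.9469 \cdot 10^{6}$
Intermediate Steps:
$u{\left(S \right)} = 2 + S \left(5 + S\right)$ ($u{\left(S \right)} = 2 + S \left(S + 5\right) = 2 + S \left(5 + S\right)$)
$v{\left(Y \right)} = 2 - \frac{1}{16 + Y}$ ($v{\left(Y \right)} = 2 - \frac{1}{Y + \left(2 + \left(-7\right)^{2} + 5 \left(-7\right)\right)} = 2 - \frac{1}{Y + \left(2 + 49 - 35\right)} = 2 - \frac{1}{Y + 16} = 2 - \frac{1}{16 + Y}$)
$\left(v{\left(45 \right)} + 4869\right) \left(-719 + 114\right) = \left(\frac{31 + 2 \cdot 45}{16 + 45} + 4869\right) \left(-719 + 114\right) = \left(\frac{31 + 90}{61} + 4869\right) \left(-605\right) = \left(\frac{1}{61} \cdot 121 + 4869\right) \left(-605\right) = \left(\frac{121}{61} + 4869\right) \left(-605\right) = \frac{297130}{61} \left(-605\right) = - \frac{179763650}{61}$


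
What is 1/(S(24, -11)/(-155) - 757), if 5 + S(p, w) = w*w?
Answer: -155/117451 ≈ -0.0013197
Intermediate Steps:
S(p, w) = -5 + w**2 (S(p, w) = -5 + w*w = -5 + w**2)
1/(S(24, -11)/(-155) - 757) = 1/((-5 + (-11)**2)/(-155) - 757) = 1/((-5 + 121)*(-1/155) - 757) = 1/(116*(-1/155) - 757) = 1/(-116/155 - 757) = 1/(-117451/155) = -155/117451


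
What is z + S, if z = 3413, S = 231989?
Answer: 235402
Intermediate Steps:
z + S = 3413 + 231989 = 235402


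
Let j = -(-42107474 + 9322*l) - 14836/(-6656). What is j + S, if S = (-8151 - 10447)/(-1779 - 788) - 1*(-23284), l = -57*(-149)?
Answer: -9307064428357/251264 ≈ -3.7041e+7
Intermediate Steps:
l = 8493
j = -61674944899/1664 (j = -9322/(1/(8493 - 4517)) - 14836/(-6656) = -9322/(1/3976) - 14836*(-1/6656) = -9322/1/3976 + 3709/1664 = -9322*3976 + 3709/1664 = -37064272 + 3709/1664 = -61674944899/1664 ≈ -3.7064e+7)
S = 3516978/151 (S = -18598/(-2567) + 23284 = -18598*(-1/2567) + 23284 = 1094/151 + 23284 = 3516978/151 ≈ 23291.)
j + S = -61674944899/1664 + 3516978/151 = -9307064428357/251264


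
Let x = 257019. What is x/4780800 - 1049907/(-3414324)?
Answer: 163803931271/453422227200 ≈ 0.36126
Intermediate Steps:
x/4780800 - 1049907/(-3414324) = 257019/4780800 - 1049907/(-3414324) = 257019*(1/4780800) - 1049907*(-1/3414324) = 85673/1593600 + 349969/1138108 = 163803931271/453422227200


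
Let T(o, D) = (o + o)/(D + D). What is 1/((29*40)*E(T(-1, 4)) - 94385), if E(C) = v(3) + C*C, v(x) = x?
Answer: -2/181665 ≈ -1.1009e-5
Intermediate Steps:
T(o, D) = o/D (T(o, D) = (2*o)/((2*D)) = (2*o)*(1/(2*D)) = o/D)
E(C) = 3 + C**2 (E(C) = 3 + C*C = 3 + C**2)
1/((29*40)*E(T(-1, 4)) - 94385) = 1/((29*40)*(3 + (-1/4)**2) - 94385) = 1/(1160*(3 + (-1*1/4)**2) - 94385) = 1/(1160*(3 + (-1/4)**2) - 94385) = 1/(1160*(3 + 1/16) - 94385) = 1/(1160*(49/16) - 94385) = 1/(7105/2 - 94385) = 1/(-181665/2) = -2/181665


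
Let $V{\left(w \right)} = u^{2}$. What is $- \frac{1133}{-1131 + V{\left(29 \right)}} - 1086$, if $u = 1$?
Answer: $- \frac{1226047}{1130} \approx -1085.0$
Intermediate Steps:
$V{\left(w \right)} = 1$ ($V{\left(w \right)} = 1^{2} = 1$)
$- \frac{1133}{-1131 + V{\left(29 \right)}} - 1086 = - \frac{1133}{-1131 + 1} - 1086 = - \frac{1133}{-1130} - 1086 = \left(-1133\right) \left(- \frac{1}{1130}\right) - 1086 = \frac{1133}{1130} - 1086 = - \frac{1226047}{1130}$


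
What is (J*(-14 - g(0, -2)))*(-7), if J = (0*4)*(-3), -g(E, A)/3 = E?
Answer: 0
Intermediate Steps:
g(E, A) = -3*E
J = 0 (J = 0*(-3) = 0)
(J*(-14 - g(0, -2)))*(-7) = (0*(-14 - (-3)*0))*(-7) = (0*(-14 - 1*0))*(-7) = (0*(-14 + 0))*(-7) = (0*(-14))*(-7) = 0*(-7) = 0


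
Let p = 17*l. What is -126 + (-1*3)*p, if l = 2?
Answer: -228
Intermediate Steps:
p = 34 (p = 17*2 = 34)
-126 + (-1*3)*p = -126 - 1*3*34 = -126 - 3*34 = -126 - 102 = -228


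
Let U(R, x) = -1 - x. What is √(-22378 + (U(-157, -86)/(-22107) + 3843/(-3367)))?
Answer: I*√2530423834613787918/10633467 ≈ 149.6*I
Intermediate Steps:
√(-22378 + (U(-157, -86)/(-22107) + 3843/(-3367))) = √(-22378 + ((-1 - 1*(-86))/(-22107) + 3843/(-3367))) = √(-22378 + ((-1 + 86)*(-1/22107) + 3843*(-1/3367))) = √(-22378 + (85*(-1/22107) - 549/481)) = √(-22378 + (-85/22107 - 549/481)) = √(-22378 - 12177628/10633467) = √(-237967902154/10633467) = I*√2530423834613787918/10633467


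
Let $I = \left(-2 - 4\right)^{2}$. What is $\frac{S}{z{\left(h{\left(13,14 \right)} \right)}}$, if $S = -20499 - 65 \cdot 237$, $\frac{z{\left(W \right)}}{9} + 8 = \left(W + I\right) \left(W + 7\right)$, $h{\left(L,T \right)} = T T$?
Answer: $- \frac{748}{8829} \approx -0.084721$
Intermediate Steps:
$h{\left(L,T \right)} = T^{2}$
$I = 36$ ($I = \left(-6\right)^{2} = 36$)
$z{\left(W \right)} = -72 + 9 \left(7 + W\right) \left(36 + W\right)$ ($z{\left(W \right)} = -72 + 9 \left(W + 36\right) \left(W + 7\right) = -72 + 9 \left(36 + W\right) \left(7 + W\right) = -72 + 9 \left(7 + W\right) \left(36 + W\right)$)
$S = -35904$ ($S = -20499 - 15405 = -35904$)
$\frac{S}{z{\left(h{\left(13,14 \right)} \right)}} = - \frac{35904}{2196 + 9 \left(14^{2}\right)^{2} + 387 \cdot 14^{2}} = - \frac{35904}{2196 + 9 \cdot 196^{2} + 387 \cdot 196} = - \frac{35904}{2196 + 9 \cdot 38416 + 75852} = - \frac{35904}{2196 + 345744 + 75852} = - \frac{35904}{423792} = \left(-35904\right) \frac{1}{423792} = - \frac{748}{8829}$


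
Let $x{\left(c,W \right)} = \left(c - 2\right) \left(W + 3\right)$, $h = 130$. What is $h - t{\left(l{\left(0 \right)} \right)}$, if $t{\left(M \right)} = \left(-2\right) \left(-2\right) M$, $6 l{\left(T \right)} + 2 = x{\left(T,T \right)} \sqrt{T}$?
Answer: $\frac{394}{3} \approx 131.33$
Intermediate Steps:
$x{\left(c,W \right)} = \left(-2 + c\right) \left(3 + W\right)$
$l{\left(T \right)} = - \frac{1}{3} + \frac{\sqrt{T} \left(-6 + T + T^{2}\right)}{6}$ ($l{\left(T \right)} = - \frac{1}{3} + \frac{\left(-6 - 2 T + 3 T + T T\right) \sqrt{T}}{6} = - \frac{1}{3} + \frac{\left(-6 - 2 T + 3 T + T^{2}\right) \sqrt{T}}{6} = - \frac{1}{3} + \frac{\left(-6 + T + T^{2}\right) \sqrt{T}}{6} = - \frac{1}{3} + \frac{\sqrt{T} \left(-6 + T + T^{2}\right)}{6}$)
$t{\left(M \right)} = 4 M$
$h - t{\left(l{\left(0 \right)} \right)} = 130 - 4 \left(- \frac{1}{3} + \frac{\sqrt{0} \left(-6 + 0 + 0^{2}\right)}{6}\right) = 130 - 4 \left(- \frac{1}{3} + \frac{1}{6} \cdot 0 \left(-6 + 0 + 0\right)\right) = 130 - 4 \left(- \frac{1}{3} + \frac{1}{6} \cdot 0 \left(-6\right)\right) = 130 - 4 \left(- \frac{1}{3} + 0\right) = 130 - 4 \left(- \frac{1}{3}\right) = 130 - - \frac{4}{3} = 130 + \frac{4}{3} = \frac{394}{3}$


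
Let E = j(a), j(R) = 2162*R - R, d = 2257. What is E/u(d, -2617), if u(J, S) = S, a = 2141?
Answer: -4626701/2617 ≈ -1767.9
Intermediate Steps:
j(R) = 2161*R
E = 4626701 (E = 2161*2141 = 4626701)
E/u(d, -2617) = 4626701/(-2617) = 4626701*(-1/2617) = -4626701/2617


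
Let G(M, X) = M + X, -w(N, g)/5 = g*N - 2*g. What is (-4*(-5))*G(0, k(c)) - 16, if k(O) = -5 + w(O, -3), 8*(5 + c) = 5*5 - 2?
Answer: -2707/2 ≈ -1353.5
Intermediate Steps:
c = -17/8 (c = -5 + (5*5 - 2)/8 = -5 + (25 - 2)/8 = -5 + (⅛)*23 = -5 + 23/8 = -17/8 ≈ -2.1250)
w(N, g) = 10*g - 5*N*g (w(N, g) = -5*(g*N - 2*g) = -5*(N*g - 2*g) = -5*(-2*g + N*g) = 10*g - 5*N*g)
k(O) = -35 + 15*O (k(O) = -5 + 5*(-3)*(2 - O) = -5 + (-30 + 15*O) = -35 + 15*O)
(-4*(-5))*G(0, k(c)) - 16 = (-4*(-5))*(0 + (-35 + 15*(-17/8))) - 16 = 20*(0 + (-35 - 255/8)) - 16 = 20*(0 - 535/8) - 16 = 20*(-535/8) - 16 = -2675/2 - 16 = -2707/2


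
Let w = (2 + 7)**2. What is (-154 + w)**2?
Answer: 5329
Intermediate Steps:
w = 81 (w = 9**2 = 81)
(-154 + w)**2 = (-154 + 81)**2 = (-73)**2 = 5329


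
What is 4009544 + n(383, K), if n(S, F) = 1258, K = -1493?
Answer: 4010802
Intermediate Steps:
4009544 + n(383, K) = 4009544 + 1258 = 4010802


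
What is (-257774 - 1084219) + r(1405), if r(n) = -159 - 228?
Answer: -1342380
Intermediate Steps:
r(n) = -387
(-257774 - 1084219) + r(1405) = (-257774 - 1084219) - 387 = -1341993 - 387 = -1342380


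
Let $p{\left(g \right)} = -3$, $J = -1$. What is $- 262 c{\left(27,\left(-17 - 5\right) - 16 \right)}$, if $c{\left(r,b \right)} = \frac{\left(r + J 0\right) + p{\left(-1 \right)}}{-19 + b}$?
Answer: $\frac{2096}{19} \approx 110.32$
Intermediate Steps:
$c{\left(r,b \right)} = \frac{-3 + r}{-19 + b}$ ($c{\left(r,b \right)} = \frac{\left(r - 0\right) - 3}{-19 + b} = \frac{\left(r + 0\right) - 3}{-19 + b} = \frac{r - 3}{-19 + b} = \frac{-3 + r}{-19 + b}$)
$- 262 c{\left(27,\left(-17 - 5\right) - 16 \right)} = - 262 \frac{-3 + 27}{-19 - 38} = - 262 \frac{1}{-19 - 38} \cdot 24 = - 262 \frac{1}{-57} \cdot 24 = - 262 \left(\left(- \frac{1}{57}\right) 24\right) = \left(-262\right) \left(- \frac{8}{19}\right) = \frac{2096}{19}$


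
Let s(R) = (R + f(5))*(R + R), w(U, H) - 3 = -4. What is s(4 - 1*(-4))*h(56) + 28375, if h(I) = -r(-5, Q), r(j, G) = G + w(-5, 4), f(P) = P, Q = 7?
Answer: 27127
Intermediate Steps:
w(U, H) = -1 (w(U, H) = 3 - 4 = -1)
r(j, G) = -1 + G (r(j, G) = G - 1 = -1 + G)
h(I) = -6 (h(I) = -(-1 + 7) = -1*6 = -6)
s(R) = 2*R*(5 + R) (s(R) = (R + 5)*(R + R) = (5 + R)*(2*R) = 2*R*(5 + R))
s(4 - 1*(-4))*h(56) + 28375 = (2*(4 - 1*(-4))*(5 + (4 - 1*(-4))))*(-6) + 28375 = (2*(4 + 4)*(5 + (4 + 4)))*(-6) + 28375 = (2*8*(5 + 8))*(-6) + 28375 = (2*8*13)*(-6) + 28375 = 208*(-6) + 28375 = -1248 + 28375 = 27127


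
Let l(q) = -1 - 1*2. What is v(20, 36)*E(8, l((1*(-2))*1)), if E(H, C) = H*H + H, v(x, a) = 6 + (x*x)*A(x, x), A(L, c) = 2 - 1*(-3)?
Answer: 144432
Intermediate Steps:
A(L, c) = 5 (A(L, c) = 2 + 3 = 5)
v(x, a) = 6 + 5*x² (v(x, a) = 6 + (x*x)*5 = 6 + x²*5 = 6 + 5*x²)
l(q) = -3 (l(q) = -1 - 2 = -3)
E(H, C) = H + H² (E(H, C) = H² + H = H + H²)
v(20, 36)*E(8, l((1*(-2))*1)) = (6 + 5*20²)*(8*(1 + 8)) = (6 + 5*400)*(8*9) = (6 + 2000)*72 = 2006*72 = 144432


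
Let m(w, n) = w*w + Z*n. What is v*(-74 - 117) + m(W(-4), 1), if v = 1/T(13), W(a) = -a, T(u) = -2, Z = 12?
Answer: 247/2 ≈ 123.50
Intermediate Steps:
m(w, n) = w² + 12*n (m(w, n) = w*w + 12*n = w² + 12*n)
v = -½ (v = 1/(-2) = -½ ≈ -0.50000)
v*(-74 - 117) + m(W(-4), 1) = -(-74 - 117)/2 + ((-1*(-4))² + 12*1) = -½*(-191) + (4² + 12) = 191/2 + (16 + 12) = 191/2 + 28 = 247/2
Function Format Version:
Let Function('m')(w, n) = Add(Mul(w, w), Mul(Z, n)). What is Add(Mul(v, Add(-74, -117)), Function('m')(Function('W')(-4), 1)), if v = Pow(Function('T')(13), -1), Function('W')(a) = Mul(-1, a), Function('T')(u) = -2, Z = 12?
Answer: Rational(247, 2) ≈ 123.50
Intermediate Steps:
Function('m')(w, n) = Add(Pow(w, 2), Mul(12, n)) (Function('m')(w, n) = Add(Mul(w, w), Mul(12, n)) = Add(Pow(w, 2), Mul(12, n)))
v = Rational(-1, 2) (v = Pow(-2, -1) = Rational(-1, 2) ≈ -0.50000)
Add(Mul(v, Add(-74, -117)), Function('m')(Function('W')(-4), 1)) = Add(Mul(Rational(-1, 2), Add(-74, -117)), Add(Pow(Mul(-1, -4), 2), Mul(12, 1))) = Add(Mul(Rational(-1, 2), -191), Add(Pow(4, 2), 12)) = Add(Rational(191, 2), Add(16, 12)) = Add(Rational(191, 2), 28) = Rational(247, 2)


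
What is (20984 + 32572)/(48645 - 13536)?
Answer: 17852/11703 ≈ 1.5254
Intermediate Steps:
(20984 + 32572)/(48645 - 13536) = 53556/35109 = 53556*(1/35109) = 17852/11703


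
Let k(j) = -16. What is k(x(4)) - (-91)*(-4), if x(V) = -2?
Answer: -380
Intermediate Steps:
k(x(4)) - (-91)*(-4) = -16 - (-91)*(-4) = -16 - 1*364 = -16 - 364 = -380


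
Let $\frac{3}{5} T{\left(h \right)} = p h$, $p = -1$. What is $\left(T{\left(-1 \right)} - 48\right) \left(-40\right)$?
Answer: $\frac{5560}{3} \approx 1853.3$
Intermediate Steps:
$T{\left(h \right)} = - \frac{5 h}{3}$ ($T{\left(h \right)} = \frac{5 \left(- h\right)}{3} = - \frac{5 h}{3}$)
$\left(T{\left(-1 \right)} - 48\right) \left(-40\right) = \left(\left(- \frac{5}{3}\right) \left(-1\right) - 48\right) \left(-40\right) = \left(\frac{5}{3} - 48\right) \left(-40\right) = \left(- \frac{139}{3}\right) \left(-40\right) = \frac{5560}{3}$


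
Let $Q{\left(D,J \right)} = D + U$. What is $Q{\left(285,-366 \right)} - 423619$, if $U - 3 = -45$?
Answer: $-423376$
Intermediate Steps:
$U = -42$ ($U = 3 - 45 = -42$)
$Q{\left(D,J \right)} = -42 + D$ ($Q{\left(D,J \right)} = D - 42 = -42 + D$)
$Q{\left(285,-366 \right)} - 423619 = \left(-42 + 285\right) - 423619 = 243 - 423619 = -423376$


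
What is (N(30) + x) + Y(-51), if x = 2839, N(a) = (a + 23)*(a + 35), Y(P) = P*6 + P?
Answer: 5927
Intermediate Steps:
Y(P) = 7*P (Y(P) = 6*P + P = 7*P)
N(a) = (23 + a)*(35 + a)
(N(30) + x) + Y(-51) = ((805 + 30² + 58*30) + 2839) + 7*(-51) = ((805 + 900 + 1740) + 2839) - 357 = (3445 + 2839) - 357 = 6284 - 357 = 5927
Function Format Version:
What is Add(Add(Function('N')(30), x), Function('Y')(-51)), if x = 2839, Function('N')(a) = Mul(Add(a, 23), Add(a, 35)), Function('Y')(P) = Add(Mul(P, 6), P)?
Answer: 5927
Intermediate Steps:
Function('Y')(P) = Mul(7, P) (Function('Y')(P) = Add(Mul(6, P), P) = Mul(7, P))
Function('N')(a) = Mul(Add(23, a), Add(35, a))
Add(Add(Function('N')(30), x), Function('Y')(-51)) = Add(Add(Add(805, Pow(30, 2), Mul(58, 30)), 2839), Mul(7, -51)) = Add(Add(Add(805, 900, 1740), 2839), -357) = Add(Add(3445, 2839), -357) = Add(6284, -357) = 5927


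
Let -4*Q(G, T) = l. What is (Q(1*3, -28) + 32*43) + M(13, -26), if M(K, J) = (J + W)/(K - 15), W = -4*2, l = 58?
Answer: 2757/2 ≈ 1378.5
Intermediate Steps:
Q(G, T) = -29/2 (Q(G, T) = -¼*58 = -29/2)
W = -8
M(K, J) = (-8 + J)/(-15 + K) (M(K, J) = (J - 8)/(K - 15) = (-8 + J)/(-15 + K))
(Q(1*3, -28) + 32*43) + M(13, -26) = (-29/2 + 32*43) + (-8 - 26)/(-15 + 13) = (-29/2 + 1376) - 34/(-2) = 2723/2 - ½*(-34) = 2723/2 + 17 = 2757/2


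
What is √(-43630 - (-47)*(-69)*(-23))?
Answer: √30959 ≈ 175.95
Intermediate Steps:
√(-43630 - (-47)*(-69)*(-23)) = √(-43630 - 47*69*(-23)) = √(-43630 - 3243*(-23)) = √(-43630 + 74589) = √30959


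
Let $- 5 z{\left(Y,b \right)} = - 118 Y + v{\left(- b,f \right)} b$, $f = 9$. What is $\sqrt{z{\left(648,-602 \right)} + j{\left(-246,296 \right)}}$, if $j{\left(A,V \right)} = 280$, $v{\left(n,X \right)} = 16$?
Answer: $\frac{2 \sqrt{109370}}{5} \approx 132.28$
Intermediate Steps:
$z{\left(Y,b \right)} = - \frac{16 b}{5} + \frac{118 Y}{5}$ ($z{\left(Y,b \right)} = - \frac{- 118 Y + 16 b}{5} = - \frac{16 b}{5} + \frac{118 Y}{5}$)
$\sqrt{z{\left(648,-602 \right)} + j{\left(-246,296 \right)}} = \sqrt{\left(\left(- \frac{16}{5}\right) \left(-602\right) + \frac{118}{5} \cdot 648\right) + 280} = \sqrt{\left(\frac{9632}{5} + \frac{76464}{5}\right) + 280} = \sqrt{\frac{86096}{5} + 280} = \sqrt{\frac{87496}{5}} = \frac{2 \sqrt{109370}}{5}$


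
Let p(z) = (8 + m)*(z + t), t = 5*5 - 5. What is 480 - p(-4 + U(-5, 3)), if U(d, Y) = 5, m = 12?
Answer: 60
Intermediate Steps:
t = 20 (t = 25 - 5 = 20)
p(z) = 400 + 20*z (p(z) = (8 + 12)*(z + 20) = 20*(20 + z) = 400 + 20*z)
480 - p(-4 + U(-5, 3)) = 480 - (400 + 20*(-4 + 5)) = 480 - (400 + 20*1) = 480 - (400 + 20) = 480 - 1*420 = 480 - 420 = 60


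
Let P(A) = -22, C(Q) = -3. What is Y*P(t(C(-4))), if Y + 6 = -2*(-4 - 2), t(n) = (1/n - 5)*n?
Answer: -132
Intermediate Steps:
t(n) = n*(-5 + 1/n) (t(n) = (-5 + 1/n)*n = n*(-5 + 1/n))
Y = 6 (Y = -6 - 2*(-4 - 2) = -6 - 2*(-6) = -6 + 12 = 6)
Y*P(t(C(-4))) = 6*(-22) = -132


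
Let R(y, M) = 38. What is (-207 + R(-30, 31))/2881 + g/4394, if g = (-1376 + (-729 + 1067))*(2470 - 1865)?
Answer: -904990888/6329557 ≈ -142.98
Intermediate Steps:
g = -627990 (g = (-1376 + 338)*605 = -1038*605 = -627990)
(-207 + R(-30, 31))/2881 + g/4394 = (-207 + 38)/2881 - 627990/4394 = -169*1/2881 - 627990*1/4394 = -169/2881 - 313995/2197 = -904990888/6329557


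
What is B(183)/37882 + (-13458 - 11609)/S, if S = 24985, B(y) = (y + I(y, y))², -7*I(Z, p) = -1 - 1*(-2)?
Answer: -2797196303/23188803365 ≈ -0.12063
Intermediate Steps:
I(Z, p) = -⅐ (I(Z, p) = -(-1 - 1*(-2))/7 = -(-1 + 2)/7 = -⅐*1 = -⅐)
B(y) = (-⅐ + y)² (B(y) = (y - ⅐)² = (-⅐ + y)²)
B(183)/37882 + (-13458 - 11609)/S = ((-1 + 7*183)²/49)/37882 + (-13458 - 11609)/24985 = ((-1 + 1281)²/49)*(1/37882) - 25067*1/24985 = ((1/49)*1280²)*(1/37882) - 25067/24985 = ((1/49)*1638400)*(1/37882) - 25067/24985 = (1638400/49)*(1/37882) - 25067/24985 = 819200/928109 - 25067/24985 = -2797196303/23188803365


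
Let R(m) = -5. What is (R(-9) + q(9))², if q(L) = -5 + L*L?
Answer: 5041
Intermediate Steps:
q(L) = -5 + L²
(R(-9) + q(9))² = (-5 + (-5 + 9²))² = (-5 + (-5 + 81))² = (-5 + 76)² = 71² = 5041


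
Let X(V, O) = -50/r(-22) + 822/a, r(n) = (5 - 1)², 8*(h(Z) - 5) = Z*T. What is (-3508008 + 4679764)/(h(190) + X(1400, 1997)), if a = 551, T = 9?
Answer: 5165100448/957051 ≈ 5396.9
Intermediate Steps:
h(Z) = 5 + 9*Z/8 (h(Z) = 5 + (Z*9)/8 = 5 + (9*Z)/8 = 5 + 9*Z/8)
r(n) = 16 (r(n) = 4² = 16)
X(V, O) = -7199/4408 (X(V, O) = -50/16 + 822/551 = -50*1/16 + 822*(1/551) = -25/8 + 822/551 = -7199/4408)
(-3508008 + 4679764)/(h(190) + X(1400, 1997)) = (-3508008 + 4679764)/((5 + (9/8)*190) - 7199/4408) = 1171756/((5 + 855/4) - 7199/4408) = 1171756/(875/4 - 7199/4408) = 1171756/(957051/4408) = 1171756*(4408/957051) = 5165100448/957051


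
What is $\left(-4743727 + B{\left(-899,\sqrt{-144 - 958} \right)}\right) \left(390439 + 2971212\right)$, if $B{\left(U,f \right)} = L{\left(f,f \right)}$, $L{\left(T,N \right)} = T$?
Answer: $-15946754613277 + 3361651 i \sqrt{1102} \approx -1.5947 \cdot 10^{13} + 1.1159 \cdot 10^{8} i$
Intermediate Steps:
$B{\left(U,f \right)} = f$
$\left(-4743727 + B{\left(-899,\sqrt{-144 - 958} \right)}\right) \left(390439 + 2971212\right) = \left(-4743727 + \sqrt{-144 - 958}\right) \left(390439 + 2971212\right) = \left(-4743727 + \sqrt{-1102}\right) 3361651 = \left(-4743727 + i \sqrt{1102}\right) 3361651 = -15946754613277 + 3361651 i \sqrt{1102}$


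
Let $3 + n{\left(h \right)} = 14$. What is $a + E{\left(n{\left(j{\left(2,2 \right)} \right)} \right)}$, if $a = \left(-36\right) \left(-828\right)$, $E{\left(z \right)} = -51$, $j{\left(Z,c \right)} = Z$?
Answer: $29757$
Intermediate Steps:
$n{\left(h \right)} = 11$ ($n{\left(h \right)} = -3 + 14 = 11$)
$a = 29808$
$a + E{\left(n{\left(j{\left(2,2 \right)} \right)} \right)} = 29808 - 51 = 29757$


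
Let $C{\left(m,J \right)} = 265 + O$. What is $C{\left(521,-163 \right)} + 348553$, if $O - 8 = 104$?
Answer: $348930$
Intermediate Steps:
$O = 112$ ($O = 8 + 104 = 112$)
$C{\left(m,J \right)} = 377$ ($C{\left(m,J \right)} = 265 + 112 = 377$)
$C{\left(521,-163 \right)} + 348553 = 377 + 348553 = 348930$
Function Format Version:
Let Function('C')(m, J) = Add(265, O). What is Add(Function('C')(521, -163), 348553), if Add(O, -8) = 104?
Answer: 348930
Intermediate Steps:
O = 112 (O = Add(8, 104) = 112)
Function('C')(m, J) = 377 (Function('C')(m, J) = Add(265, 112) = 377)
Add(Function('C')(521, -163), 348553) = Add(377, 348553) = 348930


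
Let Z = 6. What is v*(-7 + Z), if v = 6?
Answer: -6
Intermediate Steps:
v*(-7 + Z) = 6*(-7 + 6) = 6*(-1) = -6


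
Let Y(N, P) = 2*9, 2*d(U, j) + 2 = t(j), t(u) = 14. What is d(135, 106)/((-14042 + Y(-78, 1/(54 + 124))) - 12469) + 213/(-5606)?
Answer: -1892215/49506586 ≈ -0.038221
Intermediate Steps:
d(U, j) = 6 (d(U, j) = -1 + (½)*14 = -1 + 7 = 6)
Y(N, P) = 18
d(135, 106)/((-14042 + Y(-78, 1/(54 + 124))) - 12469) + 213/(-5606) = 6/((-14042 + 18) - 12469) + 213/(-5606) = 6/(-14024 - 12469) + 213*(-1/5606) = 6/(-26493) - 213/5606 = 6*(-1/26493) - 213/5606 = -2/8831 - 213/5606 = -1892215/49506586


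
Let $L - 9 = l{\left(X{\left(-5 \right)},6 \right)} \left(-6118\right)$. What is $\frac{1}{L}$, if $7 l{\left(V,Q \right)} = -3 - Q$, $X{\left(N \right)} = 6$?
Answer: $\frac{1}{7875} \approx 0.00012698$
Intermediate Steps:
$l{\left(V,Q \right)} = - \frac{3}{7} - \frac{Q}{7}$ ($l{\left(V,Q \right)} = \frac{-3 - Q}{7} = - \frac{3}{7} - \frac{Q}{7}$)
$L = 7875$ ($L = 9 + \left(- \frac{3}{7} - \frac{6}{7}\right) \left(-6118\right) = 9 - -7866 = 9 + 7866 = 7875$)
$\frac{1}{L} = \frac{1}{7875}$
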